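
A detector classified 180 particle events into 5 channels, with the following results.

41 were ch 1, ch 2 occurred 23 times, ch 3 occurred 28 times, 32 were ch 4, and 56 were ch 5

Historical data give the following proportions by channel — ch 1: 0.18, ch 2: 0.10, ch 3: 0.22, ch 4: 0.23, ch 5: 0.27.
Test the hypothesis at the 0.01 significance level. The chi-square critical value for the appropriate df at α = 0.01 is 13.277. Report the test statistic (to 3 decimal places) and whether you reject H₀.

10.331; do not reject

Expected counts E_i = n·p_i: 180×0.18 = 32.4, 180×0.10 = 18, 180×0.22 = 39.6, 180×0.23 = 41.4, 180×0.27 = 48.6.
cat         O        E   (O−E)²/E
ch 1       41     32.4     2.2827
ch 2       23       18     1.3889
ch 3       28     39.6     3.3980
ch 4       32     41.4     2.1343
ch 5       56     48.6     1.1267
Sum = 10.331
df = 4. Since 10.331 < 13.277, we do not reject H₀.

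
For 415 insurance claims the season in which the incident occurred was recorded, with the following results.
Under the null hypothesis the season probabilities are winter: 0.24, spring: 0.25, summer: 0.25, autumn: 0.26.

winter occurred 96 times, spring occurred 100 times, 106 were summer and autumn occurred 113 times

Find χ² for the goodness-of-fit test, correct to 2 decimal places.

Expected counts E_i = n·p_i: 415×0.24 = 99.6, 415×0.25 = 103.75, 415×0.25 = 103.75, 415×0.26 = 107.9.
χ² = (96−99.6)²/99.6 + (100−103.75)²/103.75 + (106−103.75)²/103.75 + (113−107.9)²/107.9
   = 0.130 + 0.136 + 0.049 + 0.241
Sum = 0.56

0.56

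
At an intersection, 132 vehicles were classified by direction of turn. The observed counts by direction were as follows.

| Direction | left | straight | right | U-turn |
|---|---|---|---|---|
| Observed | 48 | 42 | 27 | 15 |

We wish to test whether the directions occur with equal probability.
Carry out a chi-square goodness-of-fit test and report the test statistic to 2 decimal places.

Under H₀ each category has probability 1/4, so each expected count is 132/4 = 33.
left: (48 − 33)²/33 = 225/33 = 6.818
straight: (42 − 33)²/33 = 81/33 = 2.455
right: (27 − 33)²/33 = 36/33 = 1.091
U-turn: (15 − 33)²/33 = 324/33 = 9.818
Sum = 20.18

20.18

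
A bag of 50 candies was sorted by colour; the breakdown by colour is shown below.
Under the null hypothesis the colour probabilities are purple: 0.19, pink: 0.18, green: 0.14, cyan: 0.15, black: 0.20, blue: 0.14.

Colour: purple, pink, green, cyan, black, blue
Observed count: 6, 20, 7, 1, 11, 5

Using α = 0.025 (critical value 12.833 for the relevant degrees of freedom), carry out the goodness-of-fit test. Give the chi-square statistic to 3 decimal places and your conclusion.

21.039; reject

Expected counts E_i = n·p_i: 50×0.19 = 9.5, 50×0.18 = 9, 50×0.14 = 7, 50×0.15 = 7.5, 50×0.20 = 10, 50×0.14 = 7.
cat         O        E   (O−E)²/E
purple      6      9.5     1.2895
pink       20        9    13.4444
green       7        7     0.0000
cyan        1      7.5     5.6333
black      11       10     0.1000
blue        5        7     0.5714
Sum = 21.039
df = 5. Since 21.039 > 12.833, we reject H₀.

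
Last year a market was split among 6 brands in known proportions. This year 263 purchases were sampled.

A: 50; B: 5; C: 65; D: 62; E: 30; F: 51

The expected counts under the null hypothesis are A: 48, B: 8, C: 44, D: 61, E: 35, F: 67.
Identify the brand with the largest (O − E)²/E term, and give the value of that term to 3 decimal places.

C, 10.023

A: (50 − 48)²/48 = 4/48 = 0.0833
B: (5 − 8)²/8 = 9/8 = 1.1250
C: (65 − 44)²/44 = 441/44 = 10.0227
D: (62 − 61)²/61 = 1/61 = 0.0164
E: (30 − 35)²/35 = 25/35 = 0.7143
F: (51 − 67)²/67 = 256/67 = 3.8209
The largest term is for C: 10.023.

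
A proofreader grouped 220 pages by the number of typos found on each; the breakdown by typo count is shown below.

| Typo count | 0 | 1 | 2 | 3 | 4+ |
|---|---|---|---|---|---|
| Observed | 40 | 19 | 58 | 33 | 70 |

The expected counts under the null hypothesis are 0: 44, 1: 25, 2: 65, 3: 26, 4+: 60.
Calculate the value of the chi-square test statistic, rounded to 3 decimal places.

6.109

χ² = (40−44)²/44 + (19−25)²/25 + (58−65)²/65 + (33−26)²/26 + (70−60)²/60
   = 0.3636 + 1.4400 + 0.7538 + 1.8846 + 1.6667
Sum = 6.109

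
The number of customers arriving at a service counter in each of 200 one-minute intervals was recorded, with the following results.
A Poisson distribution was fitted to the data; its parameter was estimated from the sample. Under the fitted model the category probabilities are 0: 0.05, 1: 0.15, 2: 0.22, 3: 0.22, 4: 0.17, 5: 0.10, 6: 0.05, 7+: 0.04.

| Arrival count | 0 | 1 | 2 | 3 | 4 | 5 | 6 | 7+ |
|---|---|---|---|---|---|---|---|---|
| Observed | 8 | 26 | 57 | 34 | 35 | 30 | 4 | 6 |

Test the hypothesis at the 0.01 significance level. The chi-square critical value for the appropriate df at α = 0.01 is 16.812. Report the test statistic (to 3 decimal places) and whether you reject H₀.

16.176; do not reject

Expected counts E_i = n·p_i: 200×0.05 = 10, 200×0.15 = 30, 200×0.22 = 44, 200×0.22 = 44, 200×0.17 = 34, 200×0.10 = 20, 200×0.05 = 10, 200×0.04 = 8.
χ² = (8−10)²/10 + (26−30)²/30 + (57−44)²/44 + (34−44)²/44 + (35−34)²/34 + (30−20)²/20 + (4−10)²/10 + (6−8)²/8
   = 0.4000 + 0.5333 + 3.8409 + 2.2727 + 0.0294 + 5.0000 + 3.6000 + 0.5000
Sum = 16.176
df = 6. Since 16.176 < 16.812, we do not reject H₀.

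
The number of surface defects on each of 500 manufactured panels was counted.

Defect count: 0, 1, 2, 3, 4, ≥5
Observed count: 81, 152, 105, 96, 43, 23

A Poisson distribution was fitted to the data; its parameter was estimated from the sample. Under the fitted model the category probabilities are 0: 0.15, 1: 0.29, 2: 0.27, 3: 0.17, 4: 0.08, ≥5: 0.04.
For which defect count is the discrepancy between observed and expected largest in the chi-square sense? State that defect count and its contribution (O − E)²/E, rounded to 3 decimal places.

2, 6.667

Expected counts E_i = n·p_i: 500×0.15 = 75, 500×0.29 = 145, 500×0.27 = 135, 500×0.17 = 85, 500×0.08 = 40, 500×0.04 = 20.
0: (81 − 75)²/75 = 36/75 = 0.4800
1: (152 − 145)²/145 = 49/145 = 0.3379
2: (105 − 135)²/135 = 900/135 = 6.6667
3: (96 − 85)²/85 = 121/85 = 1.4235
4: (43 − 40)²/40 = 9/40 = 0.2250
≥5: (23 − 20)²/20 = 9/20 = 0.4500
The largest term is for 2: 6.667.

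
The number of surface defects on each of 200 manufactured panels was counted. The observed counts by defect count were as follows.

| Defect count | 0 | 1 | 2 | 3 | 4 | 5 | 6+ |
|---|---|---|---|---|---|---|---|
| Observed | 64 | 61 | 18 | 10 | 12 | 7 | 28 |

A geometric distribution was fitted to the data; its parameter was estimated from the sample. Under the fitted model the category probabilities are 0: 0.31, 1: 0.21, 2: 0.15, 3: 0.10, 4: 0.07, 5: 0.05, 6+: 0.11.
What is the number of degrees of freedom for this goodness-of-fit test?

5

There are k = 7 categories and 1 parameter estimated from the data, so df = 7 − 1 − 1 = 5.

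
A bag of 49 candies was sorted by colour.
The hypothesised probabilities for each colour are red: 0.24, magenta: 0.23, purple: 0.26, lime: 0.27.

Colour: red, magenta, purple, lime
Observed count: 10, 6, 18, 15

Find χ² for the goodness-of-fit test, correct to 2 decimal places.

Expected counts E_i = n·p_i: 49×0.24 = 11.76, 49×0.23 = 11.27, 49×0.26 = 12.74, 49×0.27 = 13.23.
red: (10 − 11.76)²/11.76 = 3.0976/11.76 = 0.263
magenta: (6 − 11.27)²/11.27 = 27.7729/11.27 = 2.464
purple: (18 − 12.74)²/12.74 = 27.6676/12.74 = 2.172
lime: (15 − 13.23)²/13.23 = 3.1329/13.23 = 0.237
Sum = 5.14

5.14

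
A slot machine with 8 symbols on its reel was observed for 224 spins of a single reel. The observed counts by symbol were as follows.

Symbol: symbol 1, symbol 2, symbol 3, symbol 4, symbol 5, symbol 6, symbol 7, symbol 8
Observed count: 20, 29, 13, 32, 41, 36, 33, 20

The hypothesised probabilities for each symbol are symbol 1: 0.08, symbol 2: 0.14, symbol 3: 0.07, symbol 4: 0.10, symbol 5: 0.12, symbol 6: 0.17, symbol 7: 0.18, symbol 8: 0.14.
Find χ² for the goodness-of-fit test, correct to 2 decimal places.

Expected counts E_i = n·p_i: 224×0.08 = 17.92, 224×0.14 = 31.36, 224×0.07 = 15.68, 224×0.10 = 22.4, 224×0.12 = 26.88, 224×0.17 = 38.08, 224×0.18 = 40.32, 224×0.14 = 31.36.
χ² = (20−17.92)²/17.92 + (29−31.36)²/31.36 + (13−15.68)²/15.68 + (32−22.4)²/22.4 + (41−26.88)²/26.88 + (36−38.08)²/38.08 + (33−40.32)²/40.32 + (20−31.36)²/31.36
   = 0.241 + 0.178 + 0.458 + 4.114 + 7.417 + 0.114 + 1.329 + 4.115
Sum = 17.97

17.97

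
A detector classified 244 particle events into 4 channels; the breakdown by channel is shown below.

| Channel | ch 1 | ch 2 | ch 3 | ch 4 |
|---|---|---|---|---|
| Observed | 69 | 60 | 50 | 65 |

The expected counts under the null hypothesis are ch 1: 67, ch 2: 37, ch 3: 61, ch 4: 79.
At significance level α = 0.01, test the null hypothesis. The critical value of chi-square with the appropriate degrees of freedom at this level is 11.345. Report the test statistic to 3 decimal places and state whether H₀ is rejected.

χ² = (69−67)²/67 + (60−37)²/37 + (50−61)²/61 + (65−79)²/79
   = 0.0597 + 14.2973 + 1.9836 + 2.4810
Sum = 18.822
df = 3. Since 18.822 > 11.345, we reject H₀.

18.822; reject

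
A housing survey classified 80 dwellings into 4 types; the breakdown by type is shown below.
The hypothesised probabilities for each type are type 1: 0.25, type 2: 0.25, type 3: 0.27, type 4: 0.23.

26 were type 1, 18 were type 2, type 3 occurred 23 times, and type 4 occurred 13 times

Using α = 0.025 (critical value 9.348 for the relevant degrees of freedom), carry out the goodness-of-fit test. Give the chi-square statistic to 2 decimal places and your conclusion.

3.68; do not reject

Expected counts E_i = n·p_i: 80×0.25 = 20, 80×0.25 = 20, 80×0.27 = 21.6, 80×0.23 = 18.4.
χ² = (26−20)²/20 + (18−20)²/20 + (23−21.6)²/21.6 + (13−18.4)²/18.4
   = 1.800 + 0.200 + 0.091 + 1.585
Sum = 3.68
df = 3. Since 3.68 < 9.348, we do not reject H₀.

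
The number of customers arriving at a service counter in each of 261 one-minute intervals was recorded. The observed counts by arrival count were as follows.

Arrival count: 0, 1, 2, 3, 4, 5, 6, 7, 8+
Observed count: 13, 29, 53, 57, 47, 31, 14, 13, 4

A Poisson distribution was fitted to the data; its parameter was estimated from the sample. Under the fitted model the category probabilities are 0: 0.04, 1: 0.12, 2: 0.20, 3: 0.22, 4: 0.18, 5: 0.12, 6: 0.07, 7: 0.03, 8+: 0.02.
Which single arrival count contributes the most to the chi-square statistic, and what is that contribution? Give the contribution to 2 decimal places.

Expected counts E_i = n·p_i: 261×0.04 = 10.44, 261×0.12 = 31.32, 261×0.20 = 52.2, 261×0.22 = 57.42, 261×0.18 = 46.98, 261×0.12 = 31.32, 261×0.07 = 18.27, 261×0.03 = 7.83, 261×0.02 = 5.22.
cat         O        E   (O−E)²/E
0          13    10.44      0.628
1          29    31.32      0.172
2          53     52.2      0.012
3          57    57.42      0.003
4          47    46.98      0.000
5          31    31.32      0.003
6          14    18.27      0.998
7          13     7.83      3.414
8+          4     5.22      0.285
The largest term is for 7: 3.41.

7, 3.41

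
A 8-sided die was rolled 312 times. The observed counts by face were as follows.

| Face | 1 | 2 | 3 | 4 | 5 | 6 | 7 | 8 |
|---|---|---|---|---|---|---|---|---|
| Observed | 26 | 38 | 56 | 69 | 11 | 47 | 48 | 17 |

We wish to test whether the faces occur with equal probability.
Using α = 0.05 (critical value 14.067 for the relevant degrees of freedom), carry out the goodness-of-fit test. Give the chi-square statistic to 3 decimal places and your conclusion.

Expected count for each of the 8 categories: 312/8 = 39.
χ² = (26−39)²/39 + (38−39)²/39 + (56−39)²/39 + (69−39)²/39 + (11−39)²/39 + (47−39)²/39 + (48−39)²/39 + (17−39)²/39
   = 4.3333 + 0.0256 + 7.4103 + 23.0769 + 20.1026 + 1.6410 + 2.0769 + 12.4103
Sum = 71.077
df = 7. Since 71.077 > 14.067, we reject H₀.

71.077; reject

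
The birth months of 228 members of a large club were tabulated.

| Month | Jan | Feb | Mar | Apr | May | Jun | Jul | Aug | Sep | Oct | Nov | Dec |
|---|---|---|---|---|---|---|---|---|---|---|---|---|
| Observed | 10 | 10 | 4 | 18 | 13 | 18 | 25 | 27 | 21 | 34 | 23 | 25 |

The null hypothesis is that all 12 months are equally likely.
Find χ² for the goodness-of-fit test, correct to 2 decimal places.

42.42

Expected count for each of the 12 categories: 228/12 = 19.
Jan: (10 − 19)²/19 = 81/19 = 4.263
Feb: (10 − 19)²/19 = 81/19 = 4.263
Mar: (4 − 19)²/19 = 225/19 = 11.842
Apr: (18 − 19)²/19 = 1/19 = 0.053
May: (13 − 19)²/19 = 36/19 = 1.895
Jun: (18 − 19)²/19 = 1/19 = 0.053
Jul: (25 − 19)²/19 = 36/19 = 1.895
Aug: (27 − 19)²/19 = 64/19 = 3.368
Sep: (21 − 19)²/19 = 4/19 = 0.211
Oct: (34 − 19)²/19 = 225/19 = 11.842
Nov: (23 − 19)²/19 = 16/19 = 0.842
Dec: (25 − 19)²/19 = 36/19 = 1.895
Sum = 42.42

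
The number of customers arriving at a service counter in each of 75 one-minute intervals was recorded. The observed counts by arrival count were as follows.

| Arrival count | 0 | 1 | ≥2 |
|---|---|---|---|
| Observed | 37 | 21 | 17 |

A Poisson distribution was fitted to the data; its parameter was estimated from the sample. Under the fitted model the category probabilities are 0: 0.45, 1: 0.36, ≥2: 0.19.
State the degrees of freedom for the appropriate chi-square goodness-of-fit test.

There are k = 3 categories and 1 parameter estimated from the data, so df = 3 − 1 − 1 = 1.

1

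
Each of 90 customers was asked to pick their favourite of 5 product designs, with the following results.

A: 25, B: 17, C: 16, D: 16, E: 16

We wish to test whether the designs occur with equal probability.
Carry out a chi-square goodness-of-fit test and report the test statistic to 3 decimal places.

3.444

Expected count for each of the 5 categories: 90/5 = 18.
cat         O        E   (O−E)²/E
A          25       18     2.7222
B          17       18     0.0556
C          16       18     0.2222
D          16       18     0.2222
E          16       18     0.2222
Sum = 3.444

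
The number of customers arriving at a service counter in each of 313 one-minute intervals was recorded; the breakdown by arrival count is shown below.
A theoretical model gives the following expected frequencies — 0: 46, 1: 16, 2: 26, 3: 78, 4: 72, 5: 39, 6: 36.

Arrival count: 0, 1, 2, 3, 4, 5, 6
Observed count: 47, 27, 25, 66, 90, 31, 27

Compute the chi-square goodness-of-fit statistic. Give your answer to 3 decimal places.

17.860

χ² = (47−46)²/46 + (27−16)²/16 + (25−26)²/26 + (66−78)²/78 + (90−72)²/72 + (31−39)²/39 + (27−36)²/36
   = 0.0217 + 7.5625 + 0.0385 + 1.8462 + 4.5000 + 1.6410 + 2.2500
Sum = 17.860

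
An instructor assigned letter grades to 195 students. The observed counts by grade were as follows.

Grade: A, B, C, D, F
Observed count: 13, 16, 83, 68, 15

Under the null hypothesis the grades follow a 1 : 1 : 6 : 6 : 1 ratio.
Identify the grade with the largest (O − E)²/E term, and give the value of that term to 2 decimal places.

Ratio total = 15. Expected counts: 195×1/15 = 13, 195×1/15 = 13, 195×6/15 = 78, 195×6/15 = 78, 195×1/15 = 13.
A: (13 − 13)²/13 = 0/13 = 0.000
B: (16 − 13)²/13 = 9/13 = 0.692
C: (83 − 78)²/78 = 25/78 = 0.321
D: (68 − 78)²/78 = 100/78 = 1.282
F: (15 − 13)²/13 = 4/13 = 0.308
The largest term is for D: 1.28.

D, 1.28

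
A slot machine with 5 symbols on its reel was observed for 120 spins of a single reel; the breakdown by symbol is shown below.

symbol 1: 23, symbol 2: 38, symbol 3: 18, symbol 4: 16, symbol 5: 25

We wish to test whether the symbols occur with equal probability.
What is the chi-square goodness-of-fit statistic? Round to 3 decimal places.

12.417

Under H₀ each category has probability 1/5, so each expected count is 120/5 = 24.
cat           O        E   (O−E)²/E
symbol 1     23       24     0.0417
symbol 2     38       24     8.1667
symbol 3     18       24     1.5000
symbol 4     16       24     2.6667
symbol 5     25       24     0.0417
Sum = 12.417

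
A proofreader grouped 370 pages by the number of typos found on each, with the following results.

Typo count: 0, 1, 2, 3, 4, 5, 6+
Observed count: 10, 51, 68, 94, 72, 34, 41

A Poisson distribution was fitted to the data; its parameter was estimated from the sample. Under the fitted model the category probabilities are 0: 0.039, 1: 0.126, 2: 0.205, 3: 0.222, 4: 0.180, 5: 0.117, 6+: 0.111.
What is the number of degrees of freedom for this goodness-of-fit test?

5

There are k = 7 categories and 1 parameter estimated from the data, so df = 7 − 1 − 1 = 5.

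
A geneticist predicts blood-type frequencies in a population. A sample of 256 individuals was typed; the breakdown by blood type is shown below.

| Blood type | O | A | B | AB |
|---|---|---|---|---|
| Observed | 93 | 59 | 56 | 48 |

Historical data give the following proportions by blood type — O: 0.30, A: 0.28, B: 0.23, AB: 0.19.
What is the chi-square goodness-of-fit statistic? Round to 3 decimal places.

Expected counts E_i = n·p_i: 256×0.30 = 76.8, 256×0.28 = 71.68, 256×0.23 = 58.88, 256×0.19 = 48.64.
χ² = (93−76.8)²/76.8 + (59−71.68)²/71.68 + (56−58.88)²/58.88 + (48−48.64)²/48.64
   = 3.4172 + 2.2431 + 0.1409 + 0.0084
Sum = 5.810

5.810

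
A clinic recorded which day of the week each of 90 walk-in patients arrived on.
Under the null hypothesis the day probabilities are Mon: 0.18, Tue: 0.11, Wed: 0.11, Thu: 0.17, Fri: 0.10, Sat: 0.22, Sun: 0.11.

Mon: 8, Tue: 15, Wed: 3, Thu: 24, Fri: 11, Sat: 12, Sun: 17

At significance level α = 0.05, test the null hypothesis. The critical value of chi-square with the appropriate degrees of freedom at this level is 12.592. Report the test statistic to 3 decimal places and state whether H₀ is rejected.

Expected counts E_i = n·p_i: 90×0.18 = 16.2, 90×0.11 = 9.9, 90×0.11 = 9.9, 90×0.17 = 15.3, 90×0.10 = 9, 90×0.22 = 19.8, 90×0.11 = 9.9.
χ² = (8−16.2)²/16.2 + (15−9.9)²/9.9 + (3−9.9)²/9.9 + (24−15.3)²/15.3 + (11−9)²/9 + (12−19.8)²/19.8 + (17−9.9)²/9.9
   = 4.1506 + 2.6273 + 4.8091 + 4.9471 + 0.4444 + 3.0727 + 5.0919
Sum = 25.143
df = 6. Since 25.143 > 12.592, we reject H₀.

25.143; reject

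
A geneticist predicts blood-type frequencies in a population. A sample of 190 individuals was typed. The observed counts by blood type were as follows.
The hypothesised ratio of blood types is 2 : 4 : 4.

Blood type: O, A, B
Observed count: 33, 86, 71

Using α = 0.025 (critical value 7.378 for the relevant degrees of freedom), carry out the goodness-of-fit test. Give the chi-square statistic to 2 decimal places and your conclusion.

2.30; do not reject

Ratio total = 10. Expected counts: 190×2/10 = 38, 190×4/10 = 76, 190×4/10 = 76.
O: (33 − 38)²/38 = 25/38 = 0.658
A: (86 − 76)²/76 = 100/76 = 1.316
B: (71 − 76)²/76 = 25/76 = 0.329
Sum = 2.30
df = 2. Since 2.30 < 7.378, we do not reject H₀.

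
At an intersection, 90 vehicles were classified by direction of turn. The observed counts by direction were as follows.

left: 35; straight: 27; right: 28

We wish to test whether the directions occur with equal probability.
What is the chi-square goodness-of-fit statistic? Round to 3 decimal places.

1.267

Expected count for each of the 3 categories: 90/3 = 30.
χ² = (35−30)²/30 + (27−30)²/30 + (28−30)²/30
   = 0.8333 + 0.3000 + 0.1333
Sum = 1.267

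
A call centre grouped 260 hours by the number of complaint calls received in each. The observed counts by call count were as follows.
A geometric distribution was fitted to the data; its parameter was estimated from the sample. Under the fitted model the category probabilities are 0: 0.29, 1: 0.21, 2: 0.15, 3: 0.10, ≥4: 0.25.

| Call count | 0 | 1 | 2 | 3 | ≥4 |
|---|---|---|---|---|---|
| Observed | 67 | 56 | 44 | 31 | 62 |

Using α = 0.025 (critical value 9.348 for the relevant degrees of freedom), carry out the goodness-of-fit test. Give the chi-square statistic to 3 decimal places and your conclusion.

Expected counts E_i = n·p_i: 260×0.29 = 75.4, 260×0.21 = 54.6, 260×0.15 = 39, 260×0.10 = 26, 260×0.25 = 65.
0: (67 − 75.4)²/75.4 = 70.56/75.4 = 0.9358
1: (56 − 54.6)²/54.6 = 1.96/54.6 = 0.0359
2: (44 − 39)²/39 = 25/39 = 0.6410
3: (31 − 26)²/26 = 25/26 = 0.9615
≥4: (62 − 65)²/65 = 9/65 = 0.1385
Sum = 2.713
df = 3. Since 2.713 < 9.348, we do not reject H₀.

2.713; do not reject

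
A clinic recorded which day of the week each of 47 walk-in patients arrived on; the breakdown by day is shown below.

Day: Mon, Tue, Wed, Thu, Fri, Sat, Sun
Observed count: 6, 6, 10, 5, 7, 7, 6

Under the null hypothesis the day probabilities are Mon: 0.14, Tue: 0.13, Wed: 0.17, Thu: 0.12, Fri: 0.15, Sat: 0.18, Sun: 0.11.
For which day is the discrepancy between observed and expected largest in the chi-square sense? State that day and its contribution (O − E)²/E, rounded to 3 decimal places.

Expected counts E_i = n·p_i: 47×0.14 = 6.58, 47×0.13 = 6.11, 47×0.17 = 7.99, 47×0.12 = 5.64, 47×0.15 = 7.05, 47×0.18 = 8.46, 47×0.11 = 5.17.
χ² = (6−6.58)²/6.58 + (6−6.11)²/6.11 + (10−7.99)²/7.99 + (5−5.64)²/5.64 + (7−7.05)²/7.05 + (7−8.46)²/8.46 + (6−5.17)²/5.17
   = 0.0511 + 0.0020 + 0.5056 + 0.0726 + 0.0004 + 0.2520 + 0.1332
The largest term is for Wed: 0.506.

Wed, 0.506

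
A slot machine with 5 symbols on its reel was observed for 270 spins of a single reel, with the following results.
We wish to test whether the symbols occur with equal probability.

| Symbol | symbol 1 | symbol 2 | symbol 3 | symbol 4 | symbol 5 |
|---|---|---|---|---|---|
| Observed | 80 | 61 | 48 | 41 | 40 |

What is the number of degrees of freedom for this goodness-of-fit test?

4

There are k = 5 categories and no parameters were estimated from the data, so df = 5 − 1 = 4.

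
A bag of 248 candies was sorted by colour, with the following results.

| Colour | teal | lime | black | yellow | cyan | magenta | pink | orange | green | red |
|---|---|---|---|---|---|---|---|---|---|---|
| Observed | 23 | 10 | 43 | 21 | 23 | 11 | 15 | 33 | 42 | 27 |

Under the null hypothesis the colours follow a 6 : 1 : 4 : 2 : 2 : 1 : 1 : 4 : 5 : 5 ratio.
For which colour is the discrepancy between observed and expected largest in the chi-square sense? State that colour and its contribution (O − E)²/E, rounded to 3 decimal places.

teal, 13.021

Ratio total = 31. Expected counts: 248×6/31 = 48, 248×1/31 = 8, 248×4/31 = 32, 248×2/31 = 16, 248×2/31 = 16, 248×1/31 = 8, 248×1/31 = 8, 248×4/31 = 32, 248×5/31 = 40, 248×5/31 = 40.
χ² = (23−48)²/48 + (10−8)²/8 + (43−32)²/32 + (21−16)²/16 + (23−16)²/16 + (11−8)²/8 + (15−8)²/8 + (33−32)²/32 + (42−40)²/40 + (27−40)²/40
   = 13.0208 + 0.5000 + 3.7813 + 1.5625 + 3.0625 + 1.1250 + 6.1250 + 0.0313 + 0.1000 + 4.2250
The largest term is for teal: 13.021.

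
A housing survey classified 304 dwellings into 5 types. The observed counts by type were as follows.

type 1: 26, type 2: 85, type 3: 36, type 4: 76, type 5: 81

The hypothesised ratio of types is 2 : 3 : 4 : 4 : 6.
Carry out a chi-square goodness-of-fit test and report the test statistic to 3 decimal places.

46.490

Ratio total = 19. Expected counts: 304×2/19 = 32, 304×3/19 = 48, 304×4/19 = 64, 304×4/19 = 64, 304×6/19 = 96.
χ² = (26−32)²/32 + (85−48)²/48 + (36−64)²/64 + (76−64)²/64 + (81−96)²/96
   = 1.1250 + 28.5208 + 12.2500 + 2.2500 + 2.3438
Sum = 46.490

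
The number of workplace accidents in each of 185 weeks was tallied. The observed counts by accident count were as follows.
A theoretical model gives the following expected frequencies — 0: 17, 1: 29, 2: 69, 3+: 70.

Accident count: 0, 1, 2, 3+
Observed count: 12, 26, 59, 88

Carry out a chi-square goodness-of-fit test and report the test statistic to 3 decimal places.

χ² = (12−17)²/17 + (26−29)²/29 + (59−69)²/69 + (88−70)²/70
   = 1.4706 + 0.3103 + 1.4493 + 4.6286
Sum = 7.859

7.859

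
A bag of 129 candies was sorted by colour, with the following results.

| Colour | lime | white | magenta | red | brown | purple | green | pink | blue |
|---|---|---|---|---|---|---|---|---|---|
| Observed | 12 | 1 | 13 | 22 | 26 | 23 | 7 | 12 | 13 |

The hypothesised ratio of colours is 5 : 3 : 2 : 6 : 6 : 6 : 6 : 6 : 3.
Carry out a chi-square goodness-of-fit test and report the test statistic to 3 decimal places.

32.211

Ratio total = 43. Expected counts: 129×5/43 = 15, 129×3/43 = 9, 129×2/43 = 6, 129×6/43 = 18, 129×6/43 = 18, 129×6/43 = 18, 129×6/43 = 18, 129×6/43 = 18, 129×3/43 = 9.
cat          O        E   (O−E)²/E
lime        12       15     0.6000
white        1        9     7.1111
magenta     13        6     8.1667
red         22       18     0.8889
brown       26       18     3.5556
purple      23       18     1.3889
green        7       18     6.7222
pink        12       18     2.0000
blue        13        9     1.7778
Sum = 32.211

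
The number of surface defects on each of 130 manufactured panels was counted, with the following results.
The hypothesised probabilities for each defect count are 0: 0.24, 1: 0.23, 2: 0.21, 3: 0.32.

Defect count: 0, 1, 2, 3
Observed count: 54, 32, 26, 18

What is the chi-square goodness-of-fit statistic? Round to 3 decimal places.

Expected counts E_i = n·p_i: 130×0.24 = 31.2, 130×0.23 = 29.9, 130×0.21 = 27.3, 130×0.32 = 41.6.
0: (54 − 31.2)²/31.2 = 519.84/31.2 = 16.6615
1: (32 − 29.9)²/29.9 = 4.41/29.9 = 0.1475
2: (26 − 27.3)²/27.3 = 1.69/27.3 = 0.0619
3: (18 − 41.6)²/41.6 = 556.96/41.6 = 13.3885
Sum = 30.259

30.259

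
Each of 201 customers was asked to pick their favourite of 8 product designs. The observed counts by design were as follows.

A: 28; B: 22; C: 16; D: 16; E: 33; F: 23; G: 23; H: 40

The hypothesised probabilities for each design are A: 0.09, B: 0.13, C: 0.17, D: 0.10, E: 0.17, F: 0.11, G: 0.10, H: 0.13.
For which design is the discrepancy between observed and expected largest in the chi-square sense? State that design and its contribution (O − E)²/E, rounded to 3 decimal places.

Expected counts E_i = n·p_i: 201×0.09 = 18.09, 201×0.13 = 26.13, 201×0.17 = 34.17, 201×0.10 = 20.1, 201×0.17 = 34.17, 201×0.11 = 22.11, 201×0.10 = 20.1, 201×0.13 = 26.13.
χ² = (28−18.09)²/18.09 + (22−26.13)²/26.13 + (16−34.17)²/34.17 + (16−20.1)²/20.1 + (33−34.17)²/34.17 + (23−22.11)²/22.11 + (23−20.1)²/20.1 + (40−26.13)²/26.13
   = 5.4289 + 0.6528 + 9.6620 + 0.8363 + 0.0401 + 0.0358 + 0.4184 + 7.3623
The largest term is for C: 9.662.

C, 9.662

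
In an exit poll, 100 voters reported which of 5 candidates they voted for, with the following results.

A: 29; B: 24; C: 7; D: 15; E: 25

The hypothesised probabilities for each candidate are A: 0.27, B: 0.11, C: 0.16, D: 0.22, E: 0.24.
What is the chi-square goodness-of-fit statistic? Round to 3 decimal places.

22.843

Expected counts E_i = n·p_i: 100×0.27 = 27, 100×0.11 = 11, 100×0.16 = 16, 100×0.22 = 22, 100×0.24 = 24.
χ² = (29−27)²/27 + (24−11)²/11 + (7−16)²/16 + (15−22)²/22 + (25−24)²/24
   = 0.1481 + 15.3636 + 5.0625 + 2.2273 + 0.0417
Sum = 22.843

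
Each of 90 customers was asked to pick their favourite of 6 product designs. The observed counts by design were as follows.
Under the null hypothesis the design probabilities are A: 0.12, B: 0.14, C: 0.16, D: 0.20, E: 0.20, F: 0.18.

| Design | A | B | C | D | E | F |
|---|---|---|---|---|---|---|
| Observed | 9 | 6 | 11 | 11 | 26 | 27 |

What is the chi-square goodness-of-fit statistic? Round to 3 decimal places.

18.038

Expected counts E_i = n·p_i: 90×0.12 = 10.8, 90×0.14 = 12.6, 90×0.16 = 14.4, 90×0.20 = 18, 90×0.20 = 18, 90×0.18 = 16.2.
χ² = (9−10.8)²/10.8 + (6−12.6)²/12.6 + (11−14.4)²/14.4 + (11−18)²/18 + (26−18)²/18 + (27−16.2)²/16.2
   = 0.3000 + 3.4571 + 0.8028 + 2.7222 + 3.5556 + 7.2000
Sum = 18.038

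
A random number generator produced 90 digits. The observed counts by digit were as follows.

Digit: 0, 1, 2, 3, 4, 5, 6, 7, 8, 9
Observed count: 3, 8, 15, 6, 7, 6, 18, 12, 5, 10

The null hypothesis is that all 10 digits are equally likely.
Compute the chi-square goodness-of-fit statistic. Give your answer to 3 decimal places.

Under H₀ each category has probability 1/10, so each expected count is 90/10 = 9.
χ² = (3−9)²/9 + (8−9)²/9 + (15−9)²/9 + (6−9)²/9 + (7−9)²/9 + (6−9)²/9 + (18−9)²/9 + (12−9)²/9 + (5−9)²/9 + (10−9)²/9
   = 4.0000 + 0.1111 + 4.0000 + 1.0000 + 0.4444 + 1.0000 + 9.0000 + 1.0000 + 1.7778 + 0.1111
Sum = 22.444

22.444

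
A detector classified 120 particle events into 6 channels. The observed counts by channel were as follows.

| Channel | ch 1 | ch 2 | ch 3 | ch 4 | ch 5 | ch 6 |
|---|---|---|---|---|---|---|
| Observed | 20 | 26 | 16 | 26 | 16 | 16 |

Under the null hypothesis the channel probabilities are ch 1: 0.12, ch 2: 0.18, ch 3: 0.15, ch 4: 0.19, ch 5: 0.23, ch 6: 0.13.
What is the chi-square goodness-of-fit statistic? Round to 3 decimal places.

8.631

Expected counts E_i = n·p_i: 120×0.12 = 14.4, 120×0.18 = 21.6, 120×0.15 = 18, 120×0.19 = 22.8, 120×0.23 = 27.6, 120×0.13 = 15.6.
χ² = (20−14.4)²/14.4 + (26−21.6)²/21.6 + (16−18)²/18 + (26−22.8)²/22.8 + (16−27.6)²/27.6 + (16−15.6)²/15.6
   = 2.1778 + 0.8963 + 0.2222 + 0.4491 + 4.8754 + 0.0103
Sum = 8.631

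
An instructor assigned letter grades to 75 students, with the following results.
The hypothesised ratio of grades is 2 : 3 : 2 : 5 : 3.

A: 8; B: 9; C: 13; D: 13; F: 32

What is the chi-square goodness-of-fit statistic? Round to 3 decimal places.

28.727

Ratio total = 15. Expected counts: 75×2/15 = 10, 75×3/15 = 15, 75×2/15 = 10, 75×5/15 = 25, 75×3/15 = 15.
cat         O        E   (O−E)²/E
A           8       10     0.4000
B           9       15     2.4000
C          13       10     0.9000
D          13       25     5.7600
F          32       15    19.2667
Sum = 28.727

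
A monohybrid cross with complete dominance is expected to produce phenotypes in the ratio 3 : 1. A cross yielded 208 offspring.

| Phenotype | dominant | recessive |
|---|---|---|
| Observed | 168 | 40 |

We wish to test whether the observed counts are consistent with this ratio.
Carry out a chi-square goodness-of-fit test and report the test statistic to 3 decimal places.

3.692

Ratio total = 4. Expected counts: 208×3/4 = 156, 208×1/4 = 52.
cat            O        E   (O−E)²/E
dominant     168      156     0.9231
recessive     40       52     2.7692
Sum = 3.692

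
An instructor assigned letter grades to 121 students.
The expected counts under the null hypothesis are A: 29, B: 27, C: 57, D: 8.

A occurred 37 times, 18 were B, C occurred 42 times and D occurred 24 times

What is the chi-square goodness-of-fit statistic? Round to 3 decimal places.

cat         O        E   (O−E)²/E
A          37       29     2.2069
B          18       27     3.0000
C          42       57     3.9474
D          24        8    32.0000
Sum = 41.154

41.154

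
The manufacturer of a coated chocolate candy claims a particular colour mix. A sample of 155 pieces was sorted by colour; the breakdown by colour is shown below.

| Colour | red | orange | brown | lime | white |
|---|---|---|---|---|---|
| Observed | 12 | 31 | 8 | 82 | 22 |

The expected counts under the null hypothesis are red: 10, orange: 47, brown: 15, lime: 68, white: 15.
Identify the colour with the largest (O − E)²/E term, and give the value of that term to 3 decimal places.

cat         O        E   (O−E)²/E
red        12       10     0.4000
orange     31       47     5.4468
brown       8       15     3.2667
lime       82       68     2.8824
white      22       15     3.2667
The largest term is for orange: 5.447.

orange, 5.447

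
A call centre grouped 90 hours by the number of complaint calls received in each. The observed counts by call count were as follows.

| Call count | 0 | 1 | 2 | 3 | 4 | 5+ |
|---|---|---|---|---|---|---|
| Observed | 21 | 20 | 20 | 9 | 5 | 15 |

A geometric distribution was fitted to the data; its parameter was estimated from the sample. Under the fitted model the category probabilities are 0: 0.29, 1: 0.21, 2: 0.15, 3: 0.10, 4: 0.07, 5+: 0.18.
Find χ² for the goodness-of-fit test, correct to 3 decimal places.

Expected counts E_i = n·p_i: 90×0.29 = 26.1, 90×0.21 = 18.9, 90×0.15 = 13.5, 90×0.10 = 9, 90×0.07 = 6.3, 90×0.18 = 16.2.
0: (21 − 26.1)²/26.1 = 26.01/26.1 = 0.9966
1: (20 − 18.9)²/18.9 = 1.21/18.9 = 0.0640
2: (20 − 13.5)²/13.5 = 42.25/13.5 = 3.1296
3: (9 − 9)²/9 = 0/9 = 0.0000
4: (5 − 6.3)²/6.3 = 1.69/6.3 = 0.2683
5+: (15 − 16.2)²/16.2 = 1.44/16.2 = 0.0889
Sum = 4.547

4.547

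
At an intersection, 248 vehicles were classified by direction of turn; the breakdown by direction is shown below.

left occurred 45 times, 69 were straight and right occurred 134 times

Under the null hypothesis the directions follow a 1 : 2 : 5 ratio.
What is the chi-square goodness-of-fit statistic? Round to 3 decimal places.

9.958

Ratio total = 8. Expected counts: 248×1/8 = 31, 248×2/8 = 62, 248×5/8 = 155.
χ² = (45−31)²/31 + (69−62)²/62 + (134−155)²/155
   = 6.3226 + 0.7903 + 2.8452
Sum = 9.958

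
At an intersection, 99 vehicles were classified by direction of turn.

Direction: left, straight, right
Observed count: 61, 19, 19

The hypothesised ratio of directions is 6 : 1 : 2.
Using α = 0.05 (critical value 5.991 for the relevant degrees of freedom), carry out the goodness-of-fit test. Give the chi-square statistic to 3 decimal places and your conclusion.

Ratio total = 9. Expected counts: 99×6/9 = 66, 99×1/9 = 11, 99×2/9 = 22.
left: (61 − 66)²/66 = 25/66 = 0.3788
straight: (19 − 11)²/11 = 64/11 = 5.8182
right: (19 − 22)²/22 = 9/22 = 0.4091
Sum = 6.606
df = 2. Since 6.606 > 5.991, we reject H₀.

6.606; reject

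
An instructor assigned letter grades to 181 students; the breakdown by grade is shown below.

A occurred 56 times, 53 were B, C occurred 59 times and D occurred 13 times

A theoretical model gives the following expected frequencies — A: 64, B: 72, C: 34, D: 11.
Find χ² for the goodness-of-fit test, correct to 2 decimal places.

24.76

χ² = (56−64)²/64 + (53−72)²/72 + (59−34)²/34 + (13−11)²/11
   = 1.000 + 5.014 + 18.382 + 0.364
Sum = 24.76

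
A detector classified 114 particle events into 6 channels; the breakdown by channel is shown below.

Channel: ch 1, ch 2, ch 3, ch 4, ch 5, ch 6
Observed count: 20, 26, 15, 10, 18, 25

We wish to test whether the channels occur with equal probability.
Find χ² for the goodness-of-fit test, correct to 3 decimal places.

Expected count for each of the 6 categories: 114/6 = 19.
ch 1: (20 − 19)²/19 = 1/19 = 0.0526
ch 2: (26 − 19)²/19 = 49/19 = 2.5789
ch 3: (15 − 19)²/19 = 16/19 = 0.8421
ch 4: (10 − 19)²/19 = 81/19 = 4.2632
ch 5: (18 − 19)²/19 = 1/19 = 0.0526
ch 6: (25 − 19)²/19 = 36/19 = 1.8947
Sum = 9.684

9.684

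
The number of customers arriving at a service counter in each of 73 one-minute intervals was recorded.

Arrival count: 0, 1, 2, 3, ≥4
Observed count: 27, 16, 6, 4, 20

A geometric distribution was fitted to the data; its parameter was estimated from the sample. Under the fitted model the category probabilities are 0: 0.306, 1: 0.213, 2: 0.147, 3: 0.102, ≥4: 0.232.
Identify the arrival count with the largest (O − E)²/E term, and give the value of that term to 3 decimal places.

2, 2.086

Expected counts E_i = n·p_i: 73×0.306 = 22.338, 73×0.213 = 15.549, 73×0.147 = 10.731, 73×0.102 = 7.446, 73×0.232 = 16.936.
0: (27 − 22.338)²/22.338 = 21.734244/22.338 = 0.9730
1: (16 − 15.549)²/15.549 = 0.203401/15.549 = 0.0131
2: (6 − 10.731)²/10.731 = 22.382361/10.731 = 2.0858
3: (4 − 7.446)²/7.446 = 11.874916/7.446 = 1.5948
≥4: (20 − 16.936)²/16.936 = 9.388096/16.936 = 0.5543
The largest term is for 2: 2.086.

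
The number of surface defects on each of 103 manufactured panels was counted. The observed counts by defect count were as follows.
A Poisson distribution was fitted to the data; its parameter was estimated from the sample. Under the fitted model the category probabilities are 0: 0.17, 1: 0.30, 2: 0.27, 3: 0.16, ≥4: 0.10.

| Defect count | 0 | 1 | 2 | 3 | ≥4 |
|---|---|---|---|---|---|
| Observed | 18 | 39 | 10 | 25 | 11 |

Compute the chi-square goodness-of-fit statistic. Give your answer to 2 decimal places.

Expected counts E_i = n·p_i: 103×0.17 = 17.51, 103×0.30 = 30.9, 103×0.27 = 27.81, 103×0.16 = 16.48, 103×0.10 = 10.3.
χ² = (18−17.51)²/17.51 + (39−30.9)²/30.9 + (10−27.81)²/27.81 + (25−16.48)²/16.48 + (11−10.3)²/10.3
   = 0.014 + 2.123 + 11.406 + 4.405 + 0.048
Sum = 18.00

18.00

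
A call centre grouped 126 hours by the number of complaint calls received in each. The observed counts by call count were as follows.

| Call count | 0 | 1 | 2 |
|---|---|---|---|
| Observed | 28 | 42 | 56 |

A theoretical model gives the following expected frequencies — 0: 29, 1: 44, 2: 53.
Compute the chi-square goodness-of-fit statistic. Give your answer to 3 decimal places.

0.295

χ² = (28−29)²/29 + (42−44)²/44 + (56−53)²/53
   = 0.0345 + 0.0909 + 0.1698
Sum = 0.295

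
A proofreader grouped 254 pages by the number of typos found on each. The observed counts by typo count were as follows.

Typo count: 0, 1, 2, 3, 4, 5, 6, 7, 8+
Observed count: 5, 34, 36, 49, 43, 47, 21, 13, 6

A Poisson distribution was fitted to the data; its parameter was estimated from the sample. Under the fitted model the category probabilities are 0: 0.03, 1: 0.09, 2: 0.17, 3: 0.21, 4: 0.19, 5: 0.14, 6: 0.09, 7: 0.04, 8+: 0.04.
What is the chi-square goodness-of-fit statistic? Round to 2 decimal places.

Expected counts E_i = n·p_i: 254×0.03 = 7.62, 254×0.09 = 22.86, 254×0.17 = 43.18, 254×0.21 = 53.34, 254×0.19 = 48.26, 254×0.14 = 35.56, 254×0.09 = 22.86, 254×0.04 = 10.16, 254×0.04 = 10.16.
cat         O        E   (O−E)²/E
0           5     7.62      0.901
1          34    22.86      5.429
2          36    43.18      1.194
3          49    53.34      0.353
4          43    48.26      0.573
5          47    35.56      3.680
6          21    22.86      0.151
7          13    10.16      0.794
8+          6    10.16      1.703
Sum = 14.78

14.78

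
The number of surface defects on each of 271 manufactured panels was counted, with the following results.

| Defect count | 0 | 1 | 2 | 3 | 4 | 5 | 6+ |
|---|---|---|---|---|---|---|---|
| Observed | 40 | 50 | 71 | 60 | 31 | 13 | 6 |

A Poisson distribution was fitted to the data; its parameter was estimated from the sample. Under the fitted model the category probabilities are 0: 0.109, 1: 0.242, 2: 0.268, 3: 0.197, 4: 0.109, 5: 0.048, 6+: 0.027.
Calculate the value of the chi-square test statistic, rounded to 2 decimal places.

Expected counts E_i = n·p_i: 271×0.109 = 29.539, 271×0.242 = 65.582, 271×0.268 = 72.628, 271×0.197 = 53.387, 271×0.109 = 29.539, 271×0.048 = 13.008, 271×0.027 = 7.317.
0: (40 − 29.539)²/29.539 = 109.432521/29.539 = 3.705
1: (50 − 65.582)²/65.582 = 242.798724/65.582 = 3.702
2: (71 − 72.628)²/72.628 = 2.650384/72.628 = 0.036
3: (60 − 53.387)²/53.387 = 43.731769/53.387 = 0.819
4: (31 − 29.539)²/29.539 = 2.134521/29.539 = 0.072
5: (13 − 13.008)²/13.008 = 0.000064/13.008 = 0.000
6+: (6 − 7.317)²/7.317 = 1.734489/7.317 = 0.237
Sum = 8.57

8.57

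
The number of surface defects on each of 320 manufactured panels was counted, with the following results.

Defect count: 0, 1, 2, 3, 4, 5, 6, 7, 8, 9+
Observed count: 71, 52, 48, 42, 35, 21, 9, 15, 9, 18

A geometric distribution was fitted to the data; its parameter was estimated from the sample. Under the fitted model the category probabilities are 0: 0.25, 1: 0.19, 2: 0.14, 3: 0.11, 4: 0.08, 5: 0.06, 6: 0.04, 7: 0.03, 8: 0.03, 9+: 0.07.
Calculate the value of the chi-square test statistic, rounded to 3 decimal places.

Expected counts E_i = n·p_i: 320×0.25 = 80, 320×0.19 = 60.8, 320×0.14 = 44.8, 320×0.11 = 35.2, 320×0.08 = 25.6, 320×0.06 = 19.2, 320×0.04 = 12.8, 320×0.03 = 9.6, 320×0.03 = 9.6, 320×0.07 = 22.4.
χ² = (71−80)²/80 + (52−60.8)²/60.8 + (48−44.8)²/44.8 + (42−35.2)²/35.2 + (35−25.6)²/25.6 + (21−19.2)²/19.2 + (9−12.8)²/12.8 + (15−9.6)²/9.6 + (9−9.6)²/9.6 + (18−22.4)²/22.4
   = 1.0125 + 1.2737 + 0.2286 + 1.3136 + 3.4516 + 0.1688 + 1.1281 + 3.0375 + 0.0375 + 0.8643
Sum = 12.516

12.516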